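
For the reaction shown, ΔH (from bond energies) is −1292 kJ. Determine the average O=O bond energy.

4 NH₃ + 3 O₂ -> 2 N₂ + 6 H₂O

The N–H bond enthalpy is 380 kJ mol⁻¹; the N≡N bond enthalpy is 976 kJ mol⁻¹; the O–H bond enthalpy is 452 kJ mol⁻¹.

D(O=O) ≈ 508 kJ/mol

Let D be the O=O bond energy.
Σ(broken) = 12×380 + 3×D = 4560 + 3D
Σ(formed) = 2×976 + 12×452 = 7376
ΔH = Σ(broken) − Σ(formed) = (4560 + 3D) − (7376) = −2816 + 3D
Setting this equal to −1292 kJ gives 3D = 1524, so D = 508 kJ/mol.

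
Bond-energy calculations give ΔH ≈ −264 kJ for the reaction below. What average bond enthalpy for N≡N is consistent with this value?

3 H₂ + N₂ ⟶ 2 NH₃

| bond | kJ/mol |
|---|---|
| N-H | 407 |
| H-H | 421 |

Let D be the N≡N bond energy.
Σ(broken) = 3×421 + 1×D = 1263 + D
Σ(formed) = 6×407 = 2442
ΔH = Σ(broken) − Σ(formed) = (1263 + D) − (2442) = −1179 + D
Setting this equal to −264 kJ gives D = 915 kJ/mol.

D(N≡N) ≈ 915 kJ/mol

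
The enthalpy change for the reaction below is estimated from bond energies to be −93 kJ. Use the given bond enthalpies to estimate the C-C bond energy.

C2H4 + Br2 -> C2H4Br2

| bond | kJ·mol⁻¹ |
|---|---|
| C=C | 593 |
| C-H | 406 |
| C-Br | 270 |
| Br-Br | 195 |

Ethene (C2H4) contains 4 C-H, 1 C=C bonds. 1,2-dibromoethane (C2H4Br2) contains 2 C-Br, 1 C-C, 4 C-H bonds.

Let D be the C-C bond energy.
Σ(broken) = 1×195 + 4×406 + 1×593 = 2412
Σ(formed) = 2×270 + 1×D + 4×406 = 2164 + D
ΔH = Σ(broken) − Σ(formed) = (2412) − (2164 + D) = +248 − D
Setting this equal to −93 kJ gives D = 341 kJ/mol.

D(C-C) ≈ 341 kJ/mol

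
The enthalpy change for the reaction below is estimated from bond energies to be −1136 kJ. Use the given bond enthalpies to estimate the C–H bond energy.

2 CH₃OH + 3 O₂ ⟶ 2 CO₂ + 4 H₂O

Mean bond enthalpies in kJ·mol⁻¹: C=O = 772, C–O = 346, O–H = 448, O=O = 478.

Let D be the C–H bond energy.
Σ(broken) = 6×D + 2×346 + 2×448 + 3×478 = 3022 + 6D
Σ(formed) = 4×772 + 8×448 = 6672
ΔH = Σ(broken) − Σ(formed) = (3022 + 6D) − (6672) = −3650 + 6D
Setting this equal to −1136 kJ gives 6D = 2514, so D = 419 kJ/mol.

D(C–H) ≈ 419 kJ/mol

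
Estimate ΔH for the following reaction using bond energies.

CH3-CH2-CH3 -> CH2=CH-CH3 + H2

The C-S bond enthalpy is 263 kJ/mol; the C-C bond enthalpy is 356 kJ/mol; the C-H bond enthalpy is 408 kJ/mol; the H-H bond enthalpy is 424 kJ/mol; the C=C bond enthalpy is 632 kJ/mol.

Bonds broken (reactants):
  C-C: 2 × 356 = 712
  C-H: 8 × 408 = 3264
  Σ(broken) = 3976 kJ
Bonds formed (products):
  C-C: 1 × 356 = 356
  C-H: 6 × 408 = 2448
  C=C: 1 × 632 = 632
  H-H: 1 × 424 = 424
  Σ(formed) = 3860 kJ
ΔH = Σ(broken) − Σ(formed) = 3976 − 3860 = +116 kJ

ΔH ≈ +116 kJ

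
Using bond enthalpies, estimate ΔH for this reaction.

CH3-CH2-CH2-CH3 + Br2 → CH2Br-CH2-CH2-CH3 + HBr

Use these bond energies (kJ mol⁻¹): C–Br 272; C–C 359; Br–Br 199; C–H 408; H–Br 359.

Bonds broken (reactants):
  Br–Br: 1 × 199 = 199
  C–C: 3 × 359 = 1077
  C–H: 10 × 408 = 4080
  Σ(broken) = 5356 kJ
Bonds formed (products):
  C–Br: 1 × 272 = 272
  C–C: 3 × 359 = 1077
  C–H: 9 × 408 = 3672
  H–Br: 1 × 359 = 359
  Σ(formed) = 5380 kJ
ΔH = Σ(broken) − Σ(formed) = 5356 − 5380 = −24 kJ

ΔH ≈ −24 kJ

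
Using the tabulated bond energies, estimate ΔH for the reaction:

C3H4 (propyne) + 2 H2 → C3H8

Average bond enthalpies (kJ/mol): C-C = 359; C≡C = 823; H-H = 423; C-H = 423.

ΔH ≈ −382 kJ

Bonds broken (reactants):
  C≡C: 1 × 823 = 823
  C-C: 1 × 359 = 359
  C-H: 4 × 423 = 1692
  H-H: 2 × 423 = 846
  Σ(broken) = 3720 kJ
Bonds formed (products):
  C-C: 2 × 359 = 718
  C-H: 8 × 423 = 3384
  Σ(formed) = 4102 kJ
ΔH = Σ(broken) − Σ(formed) = 3720 − 4102 = −382 kJ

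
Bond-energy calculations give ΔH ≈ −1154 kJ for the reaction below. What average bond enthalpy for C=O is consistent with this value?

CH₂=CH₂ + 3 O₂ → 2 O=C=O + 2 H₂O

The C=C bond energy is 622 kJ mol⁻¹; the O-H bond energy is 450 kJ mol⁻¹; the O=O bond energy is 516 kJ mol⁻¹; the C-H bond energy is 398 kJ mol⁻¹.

Let D be the C=O bond energy.
Σ(broken) = 4×398 + 1×622 + 3×516 = 3762
Σ(formed) = 4×D + 4×450 = 1800 + 4D
ΔH = Σ(broken) − Σ(formed) = (3762) − (1800 + 4D) = +1962 − 4D
Setting this equal to −1154 kJ gives 4D = 3116, so D = 779 kJ/mol.

D(C=O) ≈ 779 kJ/mol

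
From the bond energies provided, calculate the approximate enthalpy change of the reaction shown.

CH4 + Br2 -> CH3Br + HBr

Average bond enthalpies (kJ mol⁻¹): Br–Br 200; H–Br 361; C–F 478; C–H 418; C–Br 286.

ΔH ≈ −29 kJ

Bonds broken (reactants):
  Br–Br: 1 × 200 = 200
  C–H: 4 × 418 = 1672
  Σ(broken) = 1872 kJ
Bonds formed (products):
  C–Br: 1 × 286 = 286
  C–H: 3 × 418 = 1254
  H–Br: 1 × 361 = 361
  Σ(formed) = 1901 kJ
ΔH = Σ(broken) − Σ(formed) = 1872 − 1901 = −29 kJ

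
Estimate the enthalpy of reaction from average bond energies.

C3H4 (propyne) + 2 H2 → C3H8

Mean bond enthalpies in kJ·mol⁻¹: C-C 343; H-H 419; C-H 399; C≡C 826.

ΔH ≈ −275 kJ

Bonds broken (reactants):
  C≡C: 1 × 826 = 826
  C-C: 1 × 343 = 343
  C-H: 4 × 399 = 1596
  H-H: 2 × 419 = 838
  Σ(broken) = 3603 kJ
Bonds formed (products):
  C-C: 2 × 343 = 686
  C-H: 8 × 399 = 3192
  Σ(formed) = 3878 kJ
ΔH = Σ(broken) − Σ(formed) = 3603 − 3878 = −275 kJ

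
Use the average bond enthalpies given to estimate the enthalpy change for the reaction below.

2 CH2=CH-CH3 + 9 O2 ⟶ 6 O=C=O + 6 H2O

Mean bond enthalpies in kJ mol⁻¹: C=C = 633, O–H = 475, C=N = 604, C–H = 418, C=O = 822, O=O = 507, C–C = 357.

ΔH ≈ −4005 kJ

Bonds broken (reactants):
  C–C: 2 × 357 = 714
  C–H: 12 × 418 = 5016
  C=C: 2 × 633 = 1266
  O=O: 9 × 507 = 4563
  Σ(broken) = 11559 kJ
Bonds formed (products):
  C=O: 12 × 822 = 9864
  O–H: 12 × 475 = 5700
  Σ(formed) = 15564 kJ
ΔH = Σ(broken) − Σ(formed) = 11559 − 15564 = −4005 kJ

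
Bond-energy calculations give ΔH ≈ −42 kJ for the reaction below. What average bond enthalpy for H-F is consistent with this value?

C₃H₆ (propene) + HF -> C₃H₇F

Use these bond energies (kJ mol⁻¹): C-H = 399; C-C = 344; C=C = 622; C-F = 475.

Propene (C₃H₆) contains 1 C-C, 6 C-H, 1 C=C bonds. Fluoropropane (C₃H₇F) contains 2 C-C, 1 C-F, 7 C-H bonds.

Let D be the H-F bond energy.
Σ(broken) = 1×344 + 6×399 + 1×622 + 1×D = 3360 + D
Σ(formed) = 2×344 + 1×475 + 7×399 = 3956
ΔH = Σ(broken) − Σ(formed) = (3360 + D) − (3956) = −596 + D
Setting this equal to −42 kJ gives D = 554 kJ/mol.

D(H-F) ≈ 554 kJ/mol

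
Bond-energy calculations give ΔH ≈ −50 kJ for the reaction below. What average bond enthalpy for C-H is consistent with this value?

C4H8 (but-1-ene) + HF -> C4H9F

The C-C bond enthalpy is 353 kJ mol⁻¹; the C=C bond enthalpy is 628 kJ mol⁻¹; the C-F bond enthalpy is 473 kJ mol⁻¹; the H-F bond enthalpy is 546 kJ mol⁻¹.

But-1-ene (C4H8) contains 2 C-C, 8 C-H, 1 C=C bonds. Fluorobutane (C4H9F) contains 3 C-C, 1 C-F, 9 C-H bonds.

D(C-H) ≈ 398 kJ/mol

Let D be the C-H bond energy.
Σ(broken) = 2×353 + 8×D + 1×628 + 1×546 = 1880 + 8D
Σ(formed) = 3×353 + 1×473 + 9×D = 1532 + 9D
ΔH = Σ(broken) − Σ(formed) = (1880 + 8D) − (1532 + 9D) = +348 − D
Setting this equal to −50 kJ gives D = 398 kJ/mol.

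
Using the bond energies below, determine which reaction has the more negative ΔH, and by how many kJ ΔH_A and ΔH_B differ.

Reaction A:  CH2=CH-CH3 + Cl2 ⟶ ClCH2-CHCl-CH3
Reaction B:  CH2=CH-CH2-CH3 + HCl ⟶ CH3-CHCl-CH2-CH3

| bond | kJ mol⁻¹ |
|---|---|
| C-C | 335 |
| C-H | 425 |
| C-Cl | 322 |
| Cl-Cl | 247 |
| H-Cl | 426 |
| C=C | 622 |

Reaction A, by 76 kJ

Reaction A:
  Bonds broken (reactants):
    C-C: 1 × 335 = 335
    C-H: 6 × 425 = 2550
    C=C: 1 × 622 = 622
    Cl-Cl: 1 × 247 = 247
    Σ(broken) = 3754 kJ
  Bonds formed (products):
    C-C: 2 × 335 = 670
    C-Cl: 2 × 322 = 644
    C-H: 6 × 425 = 2550
    Σ(formed) = 3864 kJ
  ΔH_A = 3754 − 3864 = −110 kJ
Reaction B:
  Bonds broken (reactants):
    C-C: 2 × 335 = 670
    C-H: 8 × 425 = 3400
    C=C: 1 × 622 = 622
    H-Cl: 1 × 426 = 426
    Σ(broken) = 5118 kJ
  Bonds formed (products):
    C-C: 3 × 335 = 1005
    C-Cl: 1 × 322 = 322
    C-H: 9 × 425 = 3825
    Σ(formed) = 5152 kJ
  ΔH_B = 5118 − 5152 = −34 kJ
ΔH_A − ΔH_B = −76 kJ, so reaction A has the more negative ΔH; |ΔH_A − ΔH_B| = 76 kJ.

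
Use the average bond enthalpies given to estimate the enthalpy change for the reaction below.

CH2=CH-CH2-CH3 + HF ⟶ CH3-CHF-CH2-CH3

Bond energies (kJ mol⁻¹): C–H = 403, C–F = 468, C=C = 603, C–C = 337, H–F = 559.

ΔH ≈ −46 kJ

Bonds broken (reactants):
  C–C: 2 × 337 = 674
  C–H: 8 × 403 = 3224
  C=C: 1 × 603 = 603
  H–F: 1 × 559 = 559
  Σ(broken) = 5060 kJ
Bonds formed (products):
  C–C: 3 × 337 = 1011
  C–F: 1 × 468 = 468
  C–H: 9 × 403 = 3627
  Σ(formed) = 5106 kJ
ΔH = Σ(broken) − Σ(formed) = 5060 − 5106 = −46 kJ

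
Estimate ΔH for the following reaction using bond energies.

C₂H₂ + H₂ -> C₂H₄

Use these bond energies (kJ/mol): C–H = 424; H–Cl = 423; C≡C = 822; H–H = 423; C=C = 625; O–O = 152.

ΔH ≈ −228 kJ

Bonds broken (reactants):
  C≡C: 1 × 822 = 822
  C–H: 2 × 424 = 848
  H–H: 1 × 423 = 423
  Σ(broken) = 2093 kJ
Bonds formed (products):
  C–H: 4 × 424 = 1696
  C=C: 1 × 625 = 625
  Σ(formed) = 2321 kJ
ΔH = Σ(broken) − Σ(formed) = 2093 − 2321 = −228 kJ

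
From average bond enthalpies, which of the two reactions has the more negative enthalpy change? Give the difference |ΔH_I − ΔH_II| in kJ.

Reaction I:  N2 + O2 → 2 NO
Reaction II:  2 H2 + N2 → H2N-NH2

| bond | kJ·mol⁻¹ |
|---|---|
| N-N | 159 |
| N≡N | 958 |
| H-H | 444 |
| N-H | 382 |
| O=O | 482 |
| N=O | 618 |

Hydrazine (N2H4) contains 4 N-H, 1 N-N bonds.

Reaction II, by 45 kJ

Reaction I:
  Bonds broken (reactants):
    N≡N: 1 × 958 = 958
    O=O: 1 × 482 = 482
    Σ(broken) = 1440 kJ
  Bonds formed (products):
    N=O: 2 × 618 = 1236
    Σ(formed) = 1236 kJ
  ΔH_I = 1440 − 1236 = +204 kJ
Reaction II:
  Bonds broken (reactants):
    H-H: 2 × 444 = 888
    N≡N: 1 × 958 = 958
    Σ(broken) = 1846 kJ
  Bonds formed (products):
    N-H: 4 × 382 = 1528
    N-N: 1 × 159 = 159
    Σ(formed) = 1687 kJ
  ΔH_II = 1846 − 1687 = +159 kJ
ΔH_I − ΔH_II = +45 kJ, so reaction II has the more negative ΔH; |ΔH_I − ΔH_II| = 45 kJ.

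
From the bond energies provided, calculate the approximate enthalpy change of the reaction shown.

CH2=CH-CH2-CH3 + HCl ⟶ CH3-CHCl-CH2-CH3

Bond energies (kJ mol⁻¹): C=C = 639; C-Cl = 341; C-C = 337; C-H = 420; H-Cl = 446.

Bonds broken (reactants):
  C-C: 2 × 337 = 674
  C-H: 8 × 420 = 3360
  C=C: 1 × 639 = 639
  H-Cl: 1 × 446 = 446
  Σ(broken) = 5119 kJ
Bonds formed (products):
  C-C: 3 × 337 = 1011
  C-Cl: 1 × 341 = 341
  C-H: 9 × 420 = 3780
  Σ(formed) = 5132 kJ
ΔH = Σ(broken) − Σ(formed) = 5119 − 5132 = −13 kJ

ΔH ≈ −13 kJ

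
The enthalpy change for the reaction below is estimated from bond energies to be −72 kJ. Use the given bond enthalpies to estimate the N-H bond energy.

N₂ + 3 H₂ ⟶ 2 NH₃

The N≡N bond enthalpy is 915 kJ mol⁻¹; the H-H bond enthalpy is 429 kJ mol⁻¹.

Let D be the N-H bond energy.
Σ(broken) = 3×429 + 1×915 = 2202
Σ(formed) = 6×D = 6D
ΔH = Σ(broken) − Σ(formed) = (2202) − (6D) = +2202 − 6D
Setting this equal to −72 kJ gives 6D = 2274, so D = 379 kJ/mol.

D(N-H) ≈ 379 kJ/mol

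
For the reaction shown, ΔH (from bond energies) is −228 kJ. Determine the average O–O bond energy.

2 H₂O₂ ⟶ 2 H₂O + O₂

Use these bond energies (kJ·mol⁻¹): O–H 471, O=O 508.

D(O–O) ≈ 140 kJ/mol

Let D be the O–O bond energy.
Σ(broken) = 4×471 + 2×D = 1884 + 2D
Σ(formed) = 4×471 + 1×508 = 2392
ΔH = Σ(broken) − Σ(formed) = (1884 + 2D) − (2392) = −508 + 2D
Setting this equal to −228 kJ gives 2D = 280, so D = 140 kJ/mol.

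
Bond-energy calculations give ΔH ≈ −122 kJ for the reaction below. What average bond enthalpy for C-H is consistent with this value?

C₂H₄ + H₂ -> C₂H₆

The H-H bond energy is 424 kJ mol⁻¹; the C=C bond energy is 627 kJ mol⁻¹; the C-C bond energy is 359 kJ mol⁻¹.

D(C-H) ≈ 407 kJ/mol

Let D be the C-H bond energy.
Σ(broken) = 4×D + 1×627 + 1×424 = 1051 + 4D
Σ(formed) = 1×359 + 6×D = 359 + 6D
ΔH = Σ(broken) − Σ(formed) = (1051 + 4D) − (359 + 6D) = +692 − 2D
Setting this equal to −122 kJ gives 2D = 814, so D = 407 kJ/mol.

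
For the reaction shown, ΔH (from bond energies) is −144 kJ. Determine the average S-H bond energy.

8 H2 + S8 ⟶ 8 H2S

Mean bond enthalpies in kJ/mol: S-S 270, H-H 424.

D(S-H) ≈ 356 kJ/mol

Let D be the S-H bond energy.
Σ(broken) = 8×424 + 8×270 = 5552
Σ(formed) = 16×D = 16D
ΔH = Σ(broken) − Σ(formed) = (5552) − (16D) = +5552 − 16D
Setting this equal to −144 kJ gives 16D = 5696, so D = 356 kJ/mol.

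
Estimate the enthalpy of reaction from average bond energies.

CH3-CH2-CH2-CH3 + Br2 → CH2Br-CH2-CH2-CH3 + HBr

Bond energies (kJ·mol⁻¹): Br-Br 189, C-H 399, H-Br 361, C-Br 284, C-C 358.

Bonds broken (reactants):
  Br-Br: 1 × 189 = 189
  C-C: 3 × 358 = 1074
  C-H: 10 × 399 = 3990
  Σ(broken) = 5253 kJ
Bonds formed (products):
  C-Br: 1 × 284 = 284
  C-C: 3 × 358 = 1074
  C-H: 9 × 399 = 3591
  H-Br: 1 × 361 = 361
  Σ(formed) = 5310 kJ
ΔH = Σ(broken) − Σ(formed) = 5253 − 5310 = −57 kJ

ΔH ≈ −57 kJ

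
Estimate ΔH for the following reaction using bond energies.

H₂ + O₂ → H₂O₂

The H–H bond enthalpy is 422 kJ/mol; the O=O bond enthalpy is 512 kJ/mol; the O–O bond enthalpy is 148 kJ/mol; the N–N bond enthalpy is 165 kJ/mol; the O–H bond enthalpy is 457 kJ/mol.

Bonds broken (reactants):
  H–H: 1 × 422 = 422
  O=O: 1 × 512 = 512
  Σ(broken) = 934 kJ
Bonds formed (products):
  O–H: 2 × 457 = 914
  O–O: 1 × 148 = 148
  Σ(formed) = 1062 kJ
ΔH = Σ(broken) − Σ(formed) = 934 − 1062 = −128 kJ

ΔH ≈ −128 kJ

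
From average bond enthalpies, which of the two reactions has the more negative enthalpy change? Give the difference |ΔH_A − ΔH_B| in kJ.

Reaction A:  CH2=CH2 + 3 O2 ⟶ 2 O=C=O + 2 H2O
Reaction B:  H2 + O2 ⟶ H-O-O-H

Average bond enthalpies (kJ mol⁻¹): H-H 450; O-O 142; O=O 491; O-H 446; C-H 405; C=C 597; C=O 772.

Reaction A, by 1089 kJ

Reaction A:
  Bonds broken (reactants):
    C-H: 4 × 405 = 1620
    C=C: 1 × 597 = 597
    O=O: 3 × 491 = 1473
    Σ(broken) = 3690 kJ
  Bonds formed (products):
    C=O: 4 × 772 = 3088
    O-H: 4 × 446 = 1784
    Σ(formed) = 4872 kJ
  ΔH_A = 3690 − 4872 = −1182 kJ
Reaction B:
  Bonds broken (reactants):
    H-H: 1 × 450 = 450
    O=O: 1 × 491 = 491
    Σ(broken) = 941 kJ
  Bonds formed (products):
    O-H: 2 × 446 = 892
    O-O: 1 × 142 = 142
    Σ(formed) = 1034 kJ
  ΔH_B = 941 − 1034 = −93 kJ
ΔH_A − ΔH_B = −1089 kJ, so reaction A has the more negative ΔH; |ΔH_A − ΔH_B| = 1089 kJ.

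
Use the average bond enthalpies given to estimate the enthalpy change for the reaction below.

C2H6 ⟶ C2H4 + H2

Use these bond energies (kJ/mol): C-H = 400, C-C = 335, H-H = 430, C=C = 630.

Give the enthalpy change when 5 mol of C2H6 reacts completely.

Bonds broken (reactants):
  C-C: 1 × 335 = 335
  C-H: 6 × 400 = 2400
  Σ(broken) = 2735 kJ
Bonds formed (products):
  C-H: 4 × 400 = 1600
  C=C: 1 × 630 = 630
  H-H: 1 × 430 = 430
  Σ(formed) = 2660 kJ
ΔH = Σ(broken) − Σ(formed) = 2735 − 2660 = +75 kJ
For 5× the reaction as written: 5 × (+75) = +375 kJ

ΔH = +375 kJ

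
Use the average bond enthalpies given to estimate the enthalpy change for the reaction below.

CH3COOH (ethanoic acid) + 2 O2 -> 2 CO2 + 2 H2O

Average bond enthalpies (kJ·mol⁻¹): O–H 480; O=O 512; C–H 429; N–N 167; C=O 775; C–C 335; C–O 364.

ΔH ≈ −755 kJ

Bonds broken (reactants):
  C–C: 1 × 335 = 335
  C–H: 3 × 429 = 1287
  C–O: 1 × 364 = 364
  C=O: 1 × 775 = 775
  O–H: 1 × 480 = 480
  O=O: 2 × 512 = 1024
  Σ(broken) = 4265 kJ
Bonds formed (products):
  C=O: 4 × 775 = 3100
  O–H: 4 × 480 = 1920
  Σ(formed) = 5020 kJ
ΔH = Σ(broken) − Σ(formed) = 4265 − 5020 = −755 kJ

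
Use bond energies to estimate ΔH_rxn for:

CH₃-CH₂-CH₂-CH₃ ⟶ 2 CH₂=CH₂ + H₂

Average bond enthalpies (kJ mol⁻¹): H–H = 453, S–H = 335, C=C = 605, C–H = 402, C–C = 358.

Bonds broken (reactants):
  C–C: 3 × 358 = 1074
  C–H: 10 × 402 = 4020
  Σ(broken) = 5094 kJ
Bonds formed (products):
  C–H: 8 × 402 = 3216
  C=C: 2 × 605 = 1210
  H–H: 1 × 453 = 453
  Σ(formed) = 4879 kJ
ΔH = Σ(broken) − Σ(formed) = 5094 − 4879 = +215 kJ

ΔH ≈ +215 kJ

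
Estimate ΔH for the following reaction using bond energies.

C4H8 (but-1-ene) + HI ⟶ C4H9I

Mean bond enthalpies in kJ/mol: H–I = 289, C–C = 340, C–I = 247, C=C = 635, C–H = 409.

Bonds broken (reactants):
  C–C: 2 × 340 = 680
  C–H: 8 × 409 = 3272
  C=C: 1 × 635 = 635
  H–I: 1 × 289 = 289
  Σ(broken) = 4876 kJ
Bonds formed (products):
  C–C: 3 × 340 = 1020
  C–H: 9 × 409 = 3681
  C–I: 1 × 247 = 247
  Σ(formed) = 4948 kJ
ΔH = Σ(broken) − Σ(formed) = 4876 − 4948 = −72 kJ

ΔH ≈ −72 kJ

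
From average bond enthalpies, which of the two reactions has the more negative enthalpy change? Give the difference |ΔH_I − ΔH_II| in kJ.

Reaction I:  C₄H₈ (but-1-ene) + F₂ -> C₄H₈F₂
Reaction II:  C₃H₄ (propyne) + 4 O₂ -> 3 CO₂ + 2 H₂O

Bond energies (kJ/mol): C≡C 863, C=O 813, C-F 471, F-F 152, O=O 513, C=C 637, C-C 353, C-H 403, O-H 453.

Reaction II, by 1304 kJ

Reaction I:
  Bonds broken (reactants):
    C-C: 2 × 353 = 706
    C-H: 8 × 403 = 3224
    C=C: 1 × 637 = 637
    F-F: 1 × 152 = 152
    Σ(broken) = 4719 kJ
  Bonds formed (products):
    C-C: 3 × 353 = 1059
    C-F: 2 × 471 = 942
    C-H: 8 × 403 = 3224
    Σ(formed) = 5225 kJ
  ΔH_I = 4719 − 5225 = −506 kJ
Reaction II:
  Bonds broken (reactants):
    C≡C: 1 × 863 = 863
    C-C: 1 × 353 = 353
    C-H: 4 × 403 = 1612
    O=O: 4 × 513 = 2052
    Σ(broken) = 4880 kJ
  Bonds formed (products):
    C=O: 6 × 813 = 4878
    O-H: 4 × 453 = 1812
    Σ(formed) = 6690 kJ
  ΔH_II = 4880 − 6690 = −1810 kJ
ΔH_I − ΔH_II = +1304 kJ, so reaction II has the more negative ΔH; |ΔH_I − ΔH_II| = 1304 kJ.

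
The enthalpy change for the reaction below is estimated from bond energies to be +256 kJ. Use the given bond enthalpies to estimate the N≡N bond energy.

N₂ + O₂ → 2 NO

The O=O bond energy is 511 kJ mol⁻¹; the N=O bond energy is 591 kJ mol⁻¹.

D(N≡N) ≈ 927 kJ/mol

Let D be the N≡N bond energy.
Σ(broken) = 1×D + 1×511 = 511 + D
Σ(formed) = 2×591 = 1182
ΔH = Σ(broken) − Σ(formed) = (511 + D) − (1182) = −671 + D
Setting this equal to +256 kJ gives D = 927 kJ/mol.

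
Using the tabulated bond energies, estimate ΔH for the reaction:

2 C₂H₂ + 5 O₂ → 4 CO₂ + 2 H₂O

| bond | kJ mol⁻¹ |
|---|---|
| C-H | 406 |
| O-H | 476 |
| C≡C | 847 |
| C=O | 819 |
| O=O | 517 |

Bonds broken (reactants):
  C≡C: 2 × 847 = 1694
  C-H: 4 × 406 = 1624
  O=O: 5 × 517 = 2585
  Σ(broken) = 5903 kJ
Bonds formed (products):
  C=O: 8 × 819 = 6552
  O-H: 4 × 476 = 1904
  Σ(formed) = 8456 kJ
ΔH = Σ(broken) − Σ(formed) = 5903 − 8456 = −2553 kJ

ΔH ≈ −2553 kJ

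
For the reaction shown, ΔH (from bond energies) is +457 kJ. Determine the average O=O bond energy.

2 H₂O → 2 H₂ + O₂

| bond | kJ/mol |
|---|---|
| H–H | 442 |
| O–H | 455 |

Let D be the O=O bond energy.
Σ(broken) = 4×455 = 1820
Σ(formed) = 2×442 + 1×D = 884 + D
ΔH = Σ(broken) − Σ(formed) = (1820) − (884 + D) = +936 − D
Setting this equal to +457 kJ gives D = 479 kJ/mol.

D(O=O) ≈ 479 kJ/mol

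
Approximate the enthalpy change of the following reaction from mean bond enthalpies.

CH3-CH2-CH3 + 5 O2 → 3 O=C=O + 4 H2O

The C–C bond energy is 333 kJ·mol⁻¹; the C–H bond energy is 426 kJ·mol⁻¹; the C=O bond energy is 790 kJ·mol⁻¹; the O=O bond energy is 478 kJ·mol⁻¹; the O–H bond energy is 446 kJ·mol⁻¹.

Bonds broken (reactants):
  C–C: 2 × 333 = 666
  C–H: 8 × 426 = 3408
  O=O: 5 × 478 = 2390
  Σ(broken) = 6464 kJ
Bonds formed (products):
  C=O: 6 × 790 = 4740
  O–H: 8 × 446 = 3568
  Σ(formed) = 8308 kJ
ΔH = Σ(broken) − Σ(formed) = 6464 − 8308 = −1844 kJ

ΔH ≈ −1844 kJ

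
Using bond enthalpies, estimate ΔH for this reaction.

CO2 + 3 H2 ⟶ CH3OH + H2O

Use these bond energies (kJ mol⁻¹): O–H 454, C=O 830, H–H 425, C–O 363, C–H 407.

ΔH ≈ −11 kJ

Bonds broken (reactants):
  C=O: 2 × 830 = 1660
  H–H: 3 × 425 = 1275
  Σ(broken) = 2935 kJ
Bonds formed (products):
  C–H: 3 × 407 = 1221
  C–O: 1 × 363 = 363
  O–H: 3 × 454 = 1362
  Σ(formed) = 2946 kJ
ΔH = Σ(broken) − Σ(formed) = 2935 − 2946 = −11 kJ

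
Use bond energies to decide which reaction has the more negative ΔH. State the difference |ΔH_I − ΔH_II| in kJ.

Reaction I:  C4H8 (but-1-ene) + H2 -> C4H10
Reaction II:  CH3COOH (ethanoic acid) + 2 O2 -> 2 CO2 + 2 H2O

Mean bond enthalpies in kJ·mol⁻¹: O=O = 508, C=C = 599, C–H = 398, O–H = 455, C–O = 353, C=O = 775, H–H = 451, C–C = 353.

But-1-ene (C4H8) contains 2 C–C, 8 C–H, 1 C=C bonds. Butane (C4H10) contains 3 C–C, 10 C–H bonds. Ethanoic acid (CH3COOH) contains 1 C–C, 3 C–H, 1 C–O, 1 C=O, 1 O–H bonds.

Reaction I:
  Bonds broken (reactants):
    C–C: 2 × 353 = 706
    C–H: 8 × 398 = 3184
    C=C: 1 × 599 = 599
    H–H: 1 × 451 = 451
    Σ(broken) = 4940 kJ
  Bonds formed (products):
    C–C: 3 × 353 = 1059
    C–H: 10 × 398 = 3980
    Σ(formed) = 5039 kJ
  ΔH_I = 4940 − 5039 = −99 kJ
Reaction II:
  Bonds broken (reactants):
    C–C: 1 × 353 = 353
    C–H: 3 × 398 = 1194
    C–O: 1 × 353 = 353
    C=O: 1 × 775 = 775
    O–H: 1 × 455 = 455
    O=O: 2 × 508 = 1016
    Σ(broken) = 4146 kJ
  Bonds formed (products):
    C=O: 4 × 775 = 3100
    O–H: 4 × 455 = 1820
    Σ(formed) = 4920 kJ
  ΔH_II = 4146 − 4920 = −774 kJ
ΔH_I − ΔH_II = +675 kJ, so reaction II has the more negative ΔH; |ΔH_I − ΔH_II| = 675 kJ.

Reaction II, by 675 kJ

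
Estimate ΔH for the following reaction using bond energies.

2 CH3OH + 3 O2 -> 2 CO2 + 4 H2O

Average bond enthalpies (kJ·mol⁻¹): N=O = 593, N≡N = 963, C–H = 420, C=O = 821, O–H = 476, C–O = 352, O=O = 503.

Bonds broken (reactants):
  C–H: 6 × 420 = 2520
  C–O: 2 × 352 = 704
  O–H: 2 × 476 = 952
  O=O: 3 × 503 = 1509
  Σ(broken) = 5685 kJ
Bonds formed (products):
  C=O: 4 × 821 = 3284
  O–H: 8 × 476 = 3808
  Σ(formed) = 7092 kJ
ΔH = Σ(broken) − Σ(formed) = 5685 − 7092 = −1407 kJ

ΔH ≈ −1407 kJ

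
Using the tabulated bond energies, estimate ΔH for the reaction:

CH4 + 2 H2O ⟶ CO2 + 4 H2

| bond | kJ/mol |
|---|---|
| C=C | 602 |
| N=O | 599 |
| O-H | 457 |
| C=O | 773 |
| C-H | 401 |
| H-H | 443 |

Bonds broken (reactants):
  C-H: 4 × 401 = 1604
  O-H: 4 × 457 = 1828
  Σ(broken) = 3432 kJ
Bonds formed (products):
  C=O: 2 × 773 = 1546
  H-H: 4 × 443 = 1772
  Σ(formed) = 3318 kJ
ΔH = Σ(broken) − Σ(formed) = 3432 − 3318 = +114 kJ

ΔH ≈ +114 kJ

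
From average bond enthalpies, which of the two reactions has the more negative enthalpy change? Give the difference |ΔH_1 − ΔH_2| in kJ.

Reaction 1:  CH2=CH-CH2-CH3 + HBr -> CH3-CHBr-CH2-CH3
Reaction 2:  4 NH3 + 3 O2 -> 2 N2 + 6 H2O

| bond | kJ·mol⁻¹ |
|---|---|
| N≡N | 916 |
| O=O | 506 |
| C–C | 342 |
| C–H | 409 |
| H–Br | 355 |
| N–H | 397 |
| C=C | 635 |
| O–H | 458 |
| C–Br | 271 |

Reaction 2, by 1014 kJ

Reaction 1:
  Bonds broken (reactants):
    C–C: 2 × 342 = 684
    C–H: 8 × 409 = 3272
    C=C: 1 × 635 = 635
    H–Br: 1 × 355 = 355
    Σ(broken) = 4946 kJ
  Bonds formed (products):
    C–Br: 1 × 271 = 271
    C–C: 3 × 342 = 1026
    C–H: 9 × 409 = 3681
    Σ(formed) = 4978 kJ
  ΔH_1 = 4946 − 4978 = −32 kJ
Reaction 2:
  Bonds broken (reactants):
    N–H: 12 × 397 = 4764
    O=O: 3 × 506 = 1518
    Σ(broken) = 6282 kJ
  Bonds formed (products):
    N≡N: 2 × 916 = 1832
    O–H: 12 × 458 = 5496
    Σ(formed) = 7328 kJ
  ΔH_2 = 6282 − 7328 = −1046 kJ
ΔH_1 − ΔH_2 = +1014 kJ, so reaction 2 has the more negative ΔH; |ΔH_1 − ΔH_2| = 1014 kJ.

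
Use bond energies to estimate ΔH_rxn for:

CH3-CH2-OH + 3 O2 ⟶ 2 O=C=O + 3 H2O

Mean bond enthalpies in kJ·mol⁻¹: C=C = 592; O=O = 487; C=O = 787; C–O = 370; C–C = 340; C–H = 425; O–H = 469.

ΔH ≈ −1197 kJ

Bonds broken (reactants):
  C–C: 1 × 340 = 340
  C–H: 5 × 425 = 2125
  C–O: 1 × 370 = 370
  O–H: 1 × 469 = 469
  O=O: 3 × 487 = 1461
  Σ(broken) = 4765 kJ
Bonds formed (products):
  C=O: 4 × 787 = 3148
  O–H: 6 × 469 = 2814
  Σ(formed) = 5962 kJ
ΔH = Σ(broken) − Σ(formed) = 4765 − 5962 = −1197 kJ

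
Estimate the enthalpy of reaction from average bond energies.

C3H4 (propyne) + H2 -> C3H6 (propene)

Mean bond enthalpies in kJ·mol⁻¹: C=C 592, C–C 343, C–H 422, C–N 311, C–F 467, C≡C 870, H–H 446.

ΔH ≈ −120 kJ

Bonds broken (reactants):
  C≡C: 1 × 870 = 870
  C–C: 1 × 343 = 343
  C–H: 4 × 422 = 1688
  H–H: 1 × 446 = 446
  Σ(broken) = 3347 kJ
Bonds formed (products):
  C–C: 1 × 343 = 343
  C–H: 6 × 422 = 2532
  C=C: 1 × 592 = 592
  Σ(formed) = 3467 kJ
ΔH = Σ(broken) − Σ(formed) = 3347 − 3467 = −120 kJ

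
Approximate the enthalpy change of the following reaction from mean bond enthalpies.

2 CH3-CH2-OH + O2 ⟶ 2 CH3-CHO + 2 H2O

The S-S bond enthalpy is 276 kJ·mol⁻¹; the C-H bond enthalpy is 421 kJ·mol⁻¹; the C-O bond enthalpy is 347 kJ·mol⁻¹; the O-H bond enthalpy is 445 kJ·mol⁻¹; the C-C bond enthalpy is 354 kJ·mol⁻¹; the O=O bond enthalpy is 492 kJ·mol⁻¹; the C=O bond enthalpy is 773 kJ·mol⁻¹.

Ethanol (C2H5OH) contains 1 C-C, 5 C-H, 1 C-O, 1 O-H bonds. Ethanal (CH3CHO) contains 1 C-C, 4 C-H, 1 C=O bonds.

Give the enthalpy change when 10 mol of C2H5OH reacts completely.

Bonds broken (reactants):
  C-C: 2 × 354 = 708
  C-H: 10 × 421 = 4210
  C-O: 2 × 347 = 694
  O-H: 2 × 445 = 890
  O=O: 1 × 492 = 492
  Σ(broken) = 6994 kJ
Bonds formed (products):
  C-C: 2 × 354 = 708
  C-H: 8 × 421 = 3368
  C=O: 2 × 773 = 1546
  O-H: 4 × 445 = 1780
  Σ(formed) = 7402 kJ
ΔH = Σ(broken) − Σ(formed) = 6994 − 7402 = −408 kJ
For 5× the reaction as written: 5 × (−408) = −2040 kJ

ΔH = −2040 kJ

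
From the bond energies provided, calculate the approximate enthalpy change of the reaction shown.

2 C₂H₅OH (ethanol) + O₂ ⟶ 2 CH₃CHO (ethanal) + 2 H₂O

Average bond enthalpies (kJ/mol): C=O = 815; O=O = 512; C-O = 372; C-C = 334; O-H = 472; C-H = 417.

ΔH ≈ −484 kJ

Bonds broken (reactants):
  C-C: 2 × 334 = 668
  C-H: 10 × 417 = 4170
  C-O: 2 × 372 = 744
  O-H: 2 × 472 = 944
  O=O: 1 × 512 = 512
  Σ(broken) = 7038 kJ
Bonds formed (products):
  C-C: 2 × 334 = 668
  C-H: 8 × 417 = 3336
  C=O: 2 × 815 = 1630
  O-H: 4 × 472 = 1888
  Σ(formed) = 7522 kJ
ΔH = Σ(broken) − Σ(formed) = 7038 − 7522 = −484 kJ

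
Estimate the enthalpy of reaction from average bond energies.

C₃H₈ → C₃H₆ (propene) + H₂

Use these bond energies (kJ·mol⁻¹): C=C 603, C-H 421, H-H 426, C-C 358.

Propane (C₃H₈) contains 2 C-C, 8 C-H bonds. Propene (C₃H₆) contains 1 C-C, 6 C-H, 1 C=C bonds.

Bonds broken (reactants):
  C-C: 2 × 358 = 716
  C-H: 8 × 421 = 3368
  Σ(broken) = 4084 kJ
Bonds formed (products):
  C-C: 1 × 358 = 358
  C-H: 6 × 421 = 2526
  C=C: 1 × 603 = 603
  H-H: 1 × 426 = 426
  Σ(formed) = 3913 kJ
ΔH = Σ(broken) − Σ(formed) = 4084 − 3913 = +171 kJ

ΔH ≈ +171 kJ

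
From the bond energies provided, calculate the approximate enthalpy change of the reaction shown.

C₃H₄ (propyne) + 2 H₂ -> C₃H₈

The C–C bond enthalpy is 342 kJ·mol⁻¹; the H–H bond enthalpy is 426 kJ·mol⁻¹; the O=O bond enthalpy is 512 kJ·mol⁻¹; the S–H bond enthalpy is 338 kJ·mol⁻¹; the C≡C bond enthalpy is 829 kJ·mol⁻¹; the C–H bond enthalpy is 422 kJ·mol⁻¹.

Bonds broken (reactants):
  C≡C: 1 × 829 = 829
  C–C: 1 × 342 = 342
  C–H: 4 × 422 = 1688
  H–H: 2 × 426 = 852
  Σ(broken) = 3711 kJ
Bonds formed (products):
  C–C: 2 × 342 = 684
  C–H: 8 × 422 = 3376
  Σ(formed) = 4060 kJ
ΔH = Σ(broken) − Σ(formed) = 3711 − 4060 = −349 kJ

ΔH ≈ −349 kJ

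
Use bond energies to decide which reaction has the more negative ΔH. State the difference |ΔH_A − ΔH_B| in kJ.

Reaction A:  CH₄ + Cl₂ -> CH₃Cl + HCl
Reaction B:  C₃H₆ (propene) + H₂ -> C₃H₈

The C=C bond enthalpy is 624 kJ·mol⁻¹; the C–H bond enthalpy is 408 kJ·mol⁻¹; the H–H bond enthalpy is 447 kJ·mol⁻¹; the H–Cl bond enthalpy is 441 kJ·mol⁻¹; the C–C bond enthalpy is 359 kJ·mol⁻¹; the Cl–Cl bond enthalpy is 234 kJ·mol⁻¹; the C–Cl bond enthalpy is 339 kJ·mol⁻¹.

Reaction A, by 34 kJ

Reaction A:
  Bonds broken (reactants):
    C–H: 4 × 408 = 1632
    Cl–Cl: 1 × 234 = 234
    Σ(broken) = 1866 kJ
  Bonds formed (products):
    C–Cl: 1 × 339 = 339
    C–H: 3 × 408 = 1224
    H–Cl: 1 × 441 = 441
    Σ(formed) = 2004 kJ
  ΔH_A = 1866 − 2004 = −138 kJ
Reaction B:
  Bonds broken (reactants):
    C–C: 1 × 359 = 359
    C–H: 6 × 408 = 2448
    C=C: 1 × 624 = 624
    H–H: 1 × 447 = 447
    Σ(broken) = 3878 kJ
  Bonds formed (products):
    C–C: 2 × 359 = 718
    C–H: 8 × 408 = 3264
    Σ(formed) = 3982 kJ
  ΔH_B = 3878 − 3982 = −104 kJ
ΔH_A − ΔH_B = −34 kJ, so reaction A has the more negative ΔH; |ΔH_A − ΔH_B| = 34 kJ.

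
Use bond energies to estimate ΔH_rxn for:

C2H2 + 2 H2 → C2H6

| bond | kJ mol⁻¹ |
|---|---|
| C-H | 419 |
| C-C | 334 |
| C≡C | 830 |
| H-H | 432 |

Bonds broken (reactants):
  C≡C: 1 × 830 = 830
  C-H: 2 × 419 = 838
  H-H: 2 × 432 = 864
  Σ(broken) = 2532 kJ
Bonds formed (products):
  C-C: 1 × 334 = 334
  C-H: 6 × 419 = 2514
  Σ(formed) = 2848 kJ
ΔH = Σ(broken) − Σ(formed) = 2532 − 2848 = −316 kJ

ΔH ≈ −316 kJ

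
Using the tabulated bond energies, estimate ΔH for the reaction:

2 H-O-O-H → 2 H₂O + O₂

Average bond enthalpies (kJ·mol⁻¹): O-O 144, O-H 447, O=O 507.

Bonds broken (reactants):
  O-H: 4 × 447 = 1788
  O-O: 2 × 144 = 288
  Σ(broken) = 2076 kJ
Bonds formed (products):
  O-H: 4 × 447 = 1788
  O=O: 1 × 507 = 507
  Σ(formed) = 2295 kJ
ΔH = Σ(broken) − Σ(formed) = 2076 − 2295 = −219 kJ

ΔH ≈ −219 kJ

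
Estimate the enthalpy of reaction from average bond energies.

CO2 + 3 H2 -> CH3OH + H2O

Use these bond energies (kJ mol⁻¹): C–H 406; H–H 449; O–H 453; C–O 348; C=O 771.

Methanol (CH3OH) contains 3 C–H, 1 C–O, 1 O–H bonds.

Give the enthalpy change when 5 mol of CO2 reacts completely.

Bonds broken (reactants):
  C=O: 2 × 771 = 1542
  H–H: 3 × 449 = 1347
  Σ(broken) = 2889 kJ
Bonds formed (products):
  C–H: 3 × 406 = 1218
  C–O: 1 × 348 = 348
  O–H: 3 × 453 = 1359
  Σ(formed) = 2925 kJ
ΔH = Σ(broken) − Σ(formed) = 2889 − 2925 = −36 kJ
For 5× the reaction as written: 5 × (−36) = −180 kJ

ΔH = −180 kJ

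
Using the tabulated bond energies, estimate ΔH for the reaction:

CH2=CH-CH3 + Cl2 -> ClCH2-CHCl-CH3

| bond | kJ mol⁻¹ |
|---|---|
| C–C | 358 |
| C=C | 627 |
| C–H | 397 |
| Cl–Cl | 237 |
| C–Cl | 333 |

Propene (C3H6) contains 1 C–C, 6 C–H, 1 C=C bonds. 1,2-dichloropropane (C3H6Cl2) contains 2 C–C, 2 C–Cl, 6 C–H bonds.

ΔH ≈ −160 kJ

Bonds broken (reactants):
  C–C: 1 × 358 = 358
  C–H: 6 × 397 = 2382
  C=C: 1 × 627 = 627
  Cl–Cl: 1 × 237 = 237
  Σ(broken) = 3604 kJ
Bonds formed (products):
  C–C: 2 × 358 = 716
  C–Cl: 2 × 333 = 666
  C–H: 6 × 397 = 2382
  Σ(formed) = 3764 kJ
ΔH = Σ(broken) − Σ(formed) = 3604 − 3764 = −160 kJ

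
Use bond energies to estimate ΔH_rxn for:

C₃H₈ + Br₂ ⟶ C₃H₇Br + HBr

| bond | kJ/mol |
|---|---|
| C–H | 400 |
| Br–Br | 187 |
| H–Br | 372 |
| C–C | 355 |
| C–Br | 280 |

ΔH ≈ −65 kJ

Bonds broken (reactants):
  Br–Br: 1 × 187 = 187
  C–C: 2 × 355 = 710
  C–H: 8 × 400 = 3200
  Σ(broken) = 4097 kJ
Bonds formed (products):
  C–Br: 1 × 280 = 280
  C–C: 2 × 355 = 710
  C–H: 7 × 400 = 2800
  H–Br: 1 × 372 = 372
  Σ(formed) = 4162 kJ
ΔH = Σ(broken) − Σ(formed) = 4097 − 4162 = −65 kJ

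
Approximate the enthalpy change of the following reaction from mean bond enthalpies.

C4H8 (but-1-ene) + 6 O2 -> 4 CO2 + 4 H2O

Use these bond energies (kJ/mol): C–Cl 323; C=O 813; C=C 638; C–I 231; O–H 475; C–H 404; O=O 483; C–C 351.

ΔH ≈ −2834 kJ

Bonds broken (reactants):
  C–C: 2 × 351 = 702
  C–H: 8 × 404 = 3232
  C=C: 1 × 638 = 638
  O=O: 6 × 483 = 2898
  Σ(broken) = 7470 kJ
Bonds formed (products):
  C=O: 8 × 813 = 6504
  O–H: 8 × 475 = 3800
  Σ(formed) = 10304 kJ
ΔH = Σ(broken) − Σ(formed) = 7470 − 10304 = −2834 kJ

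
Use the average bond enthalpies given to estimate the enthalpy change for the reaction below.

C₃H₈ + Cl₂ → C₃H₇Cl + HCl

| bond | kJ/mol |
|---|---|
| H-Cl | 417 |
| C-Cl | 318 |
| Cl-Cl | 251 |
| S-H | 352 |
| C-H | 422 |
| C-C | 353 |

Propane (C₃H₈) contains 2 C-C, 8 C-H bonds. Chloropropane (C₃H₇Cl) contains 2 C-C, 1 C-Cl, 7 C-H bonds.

Bonds broken (reactants):
  C-C: 2 × 353 = 706
  C-H: 8 × 422 = 3376
  Cl-Cl: 1 × 251 = 251
  Σ(broken) = 4333 kJ
Bonds formed (products):
  C-C: 2 × 353 = 706
  C-Cl: 1 × 318 = 318
  C-H: 7 × 422 = 2954
  H-Cl: 1 × 417 = 417
  Σ(formed) = 4395 kJ
ΔH = Σ(broken) − Σ(formed) = 4333 − 4395 = −62 kJ

ΔH ≈ −62 kJ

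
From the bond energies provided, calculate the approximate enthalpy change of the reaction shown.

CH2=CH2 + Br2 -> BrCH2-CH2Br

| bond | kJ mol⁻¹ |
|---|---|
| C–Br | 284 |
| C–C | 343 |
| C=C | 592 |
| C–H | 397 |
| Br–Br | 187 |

ΔH ≈ −132 kJ

Bonds broken (reactants):
  Br–Br: 1 × 187 = 187
  C–H: 4 × 397 = 1588
  C=C: 1 × 592 = 592
  Σ(broken) = 2367 kJ
Bonds formed (products):
  C–Br: 2 × 284 = 568
  C–C: 1 × 343 = 343
  C–H: 4 × 397 = 1588
  Σ(formed) = 2499 kJ
ΔH = Σ(broken) − Σ(formed) = 2367 − 2499 = −132 kJ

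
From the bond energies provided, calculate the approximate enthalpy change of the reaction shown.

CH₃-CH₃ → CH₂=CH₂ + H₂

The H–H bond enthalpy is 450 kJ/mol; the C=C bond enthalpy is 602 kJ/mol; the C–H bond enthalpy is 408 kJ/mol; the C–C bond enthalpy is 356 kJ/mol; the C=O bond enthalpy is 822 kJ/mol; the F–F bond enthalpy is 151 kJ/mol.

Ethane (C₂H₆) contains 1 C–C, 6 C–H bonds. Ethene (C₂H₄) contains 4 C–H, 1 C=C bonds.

Bonds broken (reactants):
  C–C: 1 × 356 = 356
  C–H: 6 × 408 = 2448
  Σ(broken) = 2804 kJ
Bonds formed (products):
  C–H: 4 × 408 = 1632
  C=C: 1 × 602 = 602
  H–H: 1 × 450 = 450
  Σ(formed) = 2684 kJ
ΔH = Σ(broken) − Σ(formed) = 2804 − 2684 = +120 kJ

ΔH ≈ +120 kJ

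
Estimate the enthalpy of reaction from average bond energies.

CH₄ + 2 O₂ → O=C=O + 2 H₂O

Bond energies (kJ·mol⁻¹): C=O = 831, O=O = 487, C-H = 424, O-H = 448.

ΔH ≈ −784 kJ

Bonds broken (reactants):
  C-H: 4 × 424 = 1696
  O=O: 2 × 487 = 974
  Σ(broken) = 2670 kJ
Bonds formed (products):
  C=O: 2 × 831 = 1662
  O-H: 4 × 448 = 1792
  Σ(formed) = 3454 kJ
ΔH = Σ(broken) − Σ(formed) = 2670 − 3454 = −784 kJ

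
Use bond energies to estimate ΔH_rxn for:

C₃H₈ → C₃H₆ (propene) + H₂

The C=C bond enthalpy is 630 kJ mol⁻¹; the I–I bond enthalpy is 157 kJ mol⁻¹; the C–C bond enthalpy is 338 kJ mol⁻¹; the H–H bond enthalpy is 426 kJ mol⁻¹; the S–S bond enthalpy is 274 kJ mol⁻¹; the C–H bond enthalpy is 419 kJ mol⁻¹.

Bonds broken (reactants):
  C–C: 2 × 338 = 676
  C–H: 8 × 419 = 3352
  Σ(broken) = 4028 kJ
Bonds formed (products):
  C–C: 1 × 338 = 338
  C–H: 6 × 419 = 2514
  C=C: 1 × 630 = 630
  H–H: 1 × 426 = 426
  Σ(formed) = 3908 kJ
ΔH = Σ(broken) − Σ(formed) = 4028 − 3908 = +120 kJ

ΔH ≈ +120 kJ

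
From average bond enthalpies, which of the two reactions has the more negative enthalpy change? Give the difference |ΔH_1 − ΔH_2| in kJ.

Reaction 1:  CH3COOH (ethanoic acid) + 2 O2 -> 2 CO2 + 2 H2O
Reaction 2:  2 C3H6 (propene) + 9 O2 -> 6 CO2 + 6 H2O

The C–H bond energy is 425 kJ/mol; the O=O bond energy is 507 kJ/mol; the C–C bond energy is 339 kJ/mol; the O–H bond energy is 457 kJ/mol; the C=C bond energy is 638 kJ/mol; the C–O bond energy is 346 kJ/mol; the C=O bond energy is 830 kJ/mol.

Reaction 1:
  Bonds broken (reactants):
    C–C: 1 × 339 = 339
    C–H: 3 × 425 = 1275
    C–O: 1 × 346 = 346
    C=O: 1 × 830 = 830
    O–H: 1 × 457 = 457
    O=O: 2 × 507 = 1014
    Σ(broken) = 4261 kJ
  Bonds formed (products):
    C=O: 4 × 830 = 3320
    O–H: 4 × 457 = 1828
    Σ(formed) = 5148 kJ
  ΔH_1 = 4261 − 5148 = −887 kJ
Reaction 2:
  Bonds broken (reactants):
    C–C: 2 × 339 = 678
    C–H: 12 × 425 = 5100
    C=C: 2 × 638 = 1276
    O=O: 9 × 507 = 4563
    Σ(broken) = 11617 kJ
  Bonds formed (products):
    C=O: 12 × 830 = 9960
    O–H: 12 × 457 = 5484
    Σ(formed) = 15444 kJ
  ΔH_2 = 11617 − 15444 = −3827 kJ
ΔH_1 − ΔH_2 = +2940 kJ, so reaction 2 has the more negative ΔH; |ΔH_1 − ΔH_2| = 2940 kJ.

Reaction 2, by 2940 kJ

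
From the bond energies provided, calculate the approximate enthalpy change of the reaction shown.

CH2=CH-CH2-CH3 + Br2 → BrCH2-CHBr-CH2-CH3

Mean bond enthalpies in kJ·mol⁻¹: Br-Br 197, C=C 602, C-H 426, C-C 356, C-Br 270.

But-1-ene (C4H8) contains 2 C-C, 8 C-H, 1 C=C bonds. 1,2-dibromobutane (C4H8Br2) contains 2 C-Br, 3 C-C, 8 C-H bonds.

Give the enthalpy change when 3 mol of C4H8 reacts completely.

Bonds broken (reactants):
  Br-Br: 1 × 197 = 197
  C-C: 2 × 356 = 712
  C-H: 8 × 426 = 3408
  C=C: 1 × 602 = 602
  Σ(broken) = 4919 kJ
Bonds formed (products):
  C-Br: 2 × 270 = 540
  C-C: 3 × 356 = 1068
  C-H: 8 × 426 = 3408
  Σ(formed) = 5016 kJ
ΔH = Σ(broken) − Σ(formed) = 4919 − 5016 = −97 kJ
For 3× the reaction as written: 3 × (−97) = −291 kJ

ΔH = −291 kJ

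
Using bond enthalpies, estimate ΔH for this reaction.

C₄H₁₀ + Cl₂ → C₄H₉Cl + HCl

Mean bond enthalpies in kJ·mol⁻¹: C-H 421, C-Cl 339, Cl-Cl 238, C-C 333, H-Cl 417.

Bonds broken (reactants):
  C-C: 3 × 333 = 999
  C-H: 10 × 421 = 4210
  Cl-Cl: 1 × 238 = 238
  Σ(broken) = 5447 kJ
Bonds formed (products):
  C-C: 3 × 333 = 999
  C-Cl: 1 × 339 = 339
  C-H: 9 × 421 = 3789
  H-Cl: 1 × 417 = 417
  Σ(formed) = 5544 kJ
ΔH = Σ(broken) − Σ(formed) = 5447 − 5544 = −97 kJ

ΔH ≈ −97 kJ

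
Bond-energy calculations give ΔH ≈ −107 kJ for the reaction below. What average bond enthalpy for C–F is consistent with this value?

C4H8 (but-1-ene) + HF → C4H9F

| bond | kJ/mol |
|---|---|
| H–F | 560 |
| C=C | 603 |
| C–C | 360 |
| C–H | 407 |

D(C–F) ≈ 503 kJ/mol

Let D be the C–F bond energy.
Σ(broken) = 2×360 + 8×407 + 1×603 + 1×560 = 5139
Σ(formed) = 3×360 + 1×D + 9×407 = 4743 + D
ΔH = Σ(broken) − Σ(formed) = (5139) − (4743 + D) = +396 − D
Setting this equal to −107 kJ gives D = 503 kJ/mol.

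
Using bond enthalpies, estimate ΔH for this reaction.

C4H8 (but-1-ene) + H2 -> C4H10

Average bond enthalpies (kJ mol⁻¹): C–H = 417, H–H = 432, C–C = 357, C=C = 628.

ΔH ≈ −131 kJ

Bonds broken (reactants):
  C–C: 2 × 357 = 714
  C–H: 8 × 417 = 3336
  C=C: 1 × 628 = 628
  H–H: 1 × 432 = 432
  Σ(broken) = 5110 kJ
Bonds formed (products):
  C–C: 3 × 357 = 1071
  C–H: 10 × 417 = 4170
  Σ(formed) = 5241 kJ
ΔH = Σ(broken) − Σ(formed) = 5110 − 5241 = −131 kJ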